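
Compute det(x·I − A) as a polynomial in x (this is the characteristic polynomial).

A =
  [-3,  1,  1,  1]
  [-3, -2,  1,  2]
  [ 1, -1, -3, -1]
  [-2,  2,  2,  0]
x^4 + 8*x^3 + 24*x^2 + 32*x + 16

Expanding det(x·I − A) (e.g. by cofactor expansion or by noting that A is similar to its Jordan form J, which has the same characteristic polynomial as A) gives
  χ_A(x) = x^4 + 8*x^3 + 24*x^2 + 32*x + 16
which factors as (x + 2)^4. The eigenvalues (with algebraic multiplicities) are λ = -2 with multiplicity 4.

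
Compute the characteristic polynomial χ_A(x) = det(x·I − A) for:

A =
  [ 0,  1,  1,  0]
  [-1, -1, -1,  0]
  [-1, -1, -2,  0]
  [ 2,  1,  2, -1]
x^4 + 4*x^3 + 6*x^2 + 4*x + 1

Expanding det(x·I − A) (e.g. by cofactor expansion or by noting that A is similar to its Jordan form J, which has the same characteristic polynomial as A) gives
  χ_A(x) = x^4 + 4*x^3 + 6*x^2 + 4*x + 1
which factors as (x + 1)^4. The eigenvalues (with algebraic multiplicities) are λ = -1 with multiplicity 4.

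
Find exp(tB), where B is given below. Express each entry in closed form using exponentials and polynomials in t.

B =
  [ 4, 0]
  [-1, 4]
e^{tB} =
  [exp(4*t), 0]
  [-t*exp(4*t), exp(4*t)]

Strategy: write B = P · J · P⁻¹ where J is a Jordan canonical form, so e^{tB} = P · e^{tJ} · P⁻¹, and e^{tJ} can be computed block-by-block.

B has Jordan form
J =
  [4, 1]
  [0, 4]
(up to reordering of blocks).

Per-block formulas:
  For a 2×2 Jordan block J_2(4): exp(t · J_2(4)) = e^(4t)·(I + t·N), where N is the 2×2 nilpotent shift.

After assembling e^{tJ} and conjugating by P, we get:

e^{tB} =
  [exp(4*t), 0]
  [-t*exp(4*t), exp(4*t)]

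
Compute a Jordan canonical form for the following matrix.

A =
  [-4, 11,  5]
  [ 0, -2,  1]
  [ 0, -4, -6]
J_3(-4)

The characteristic polynomial is
  det(x·I − A) = x^3 + 12*x^2 + 48*x + 64 = (x + 4)^3

Eigenvalues and multiplicities (the geometric multiplicity of λ is n − rank(A − λI), which equals the number of Jordan blocks for λ):
  λ = -4: algebraic multiplicity = 3, geometric multiplicity = 1

Determining the block sizes for each eigenvalue:
  λ = -4: one block (gm = 1), so the single block has size am = 3 → block sizes [3]

Assembling the blocks gives a Jordan form
J =
  [-4,  1,  0]
  [ 0, -4,  1]
  [ 0,  0, -4]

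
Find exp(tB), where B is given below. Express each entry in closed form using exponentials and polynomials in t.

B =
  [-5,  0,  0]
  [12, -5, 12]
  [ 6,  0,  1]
e^{tB} =
  [exp(-5*t), 0, 0]
  [2*exp(t) - 2*exp(-5*t), exp(-5*t), 2*exp(t) - 2*exp(-5*t)]
  [exp(t) - exp(-5*t), 0, exp(t)]

Strategy: write B = P · J · P⁻¹ where J is a Jordan canonical form, so e^{tB} = P · e^{tJ} · P⁻¹, and e^{tJ} can be computed block-by-block.

B has Jordan form
J =
  [-5,  0, 0]
  [ 0, -5, 0]
  [ 0,  0, 1]
(up to reordering of blocks).

Per-block formulas:
  For a 1×1 block at λ = -5: exp(t · [-5]) = [e^(-5t)].
  For a 1×1 block at λ = 1: exp(t · [1]) = [e^(1t)].

After assembling e^{tJ} and conjugating by P, we get:

e^{tB} =
  [exp(-5*t), 0, 0]
  [2*exp(t) - 2*exp(-5*t), exp(-5*t), 2*exp(t) - 2*exp(-5*t)]
  [exp(t) - exp(-5*t), 0, exp(t)]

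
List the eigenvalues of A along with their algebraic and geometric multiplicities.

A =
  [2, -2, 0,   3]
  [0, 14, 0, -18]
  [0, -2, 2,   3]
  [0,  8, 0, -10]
λ = 2: alg = 4, geom = 3

Step 1 — factor the characteristic polynomial to read off the algebraic multiplicities:
  χ_A(x) = (x - 2)^4

Step 2 — compute geometric multiplicities via the rank-nullity identity g(λ) = n − rank(A − λI):
  rank(A − (2)·I) = 1, so dim ker(A − (2)·I) = n − 1 = 3

Summary:
  λ = 2: algebraic multiplicity = 4, geometric multiplicity = 3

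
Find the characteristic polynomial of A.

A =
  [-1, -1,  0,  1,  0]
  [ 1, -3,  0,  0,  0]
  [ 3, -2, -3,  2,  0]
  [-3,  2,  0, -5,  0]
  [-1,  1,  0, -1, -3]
x^5 + 15*x^4 + 90*x^3 + 270*x^2 + 405*x + 243

Expanding det(x·I − A) (e.g. by cofactor expansion or by noting that A is similar to its Jordan form J, which has the same characteristic polynomial as A) gives
  χ_A(x) = x^5 + 15*x^4 + 90*x^3 + 270*x^2 + 405*x + 243
which factors as (x + 3)^5. The eigenvalues (with algebraic multiplicities) are λ = -3 with multiplicity 5.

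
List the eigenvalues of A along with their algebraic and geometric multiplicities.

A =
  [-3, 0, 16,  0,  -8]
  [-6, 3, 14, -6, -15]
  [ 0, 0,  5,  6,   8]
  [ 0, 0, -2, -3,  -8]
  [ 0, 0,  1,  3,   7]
λ = -3: alg = 1, geom = 1; λ = 3: alg = 4, geom = 2

Step 1 — factor the characteristic polynomial to read off the algebraic multiplicities:
  χ_A(x) = (x - 3)^4*(x + 3)

Step 2 — compute geometric multiplicities via the rank-nullity identity g(λ) = n − rank(A − λI):
  rank(A − (-3)·I) = 4, so dim ker(A − (-3)·I) = n − 4 = 1
  rank(A − (3)·I) = 3, so dim ker(A − (3)·I) = n − 3 = 2

Summary:
  λ = -3: algebraic multiplicity = 1, geometric multiplicity = 1
  λ = 3: algebraic multiplicity = 4, geometric multiplicity = 2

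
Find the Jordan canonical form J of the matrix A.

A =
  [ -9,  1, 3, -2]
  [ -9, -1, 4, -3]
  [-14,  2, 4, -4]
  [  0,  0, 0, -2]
J_3(-2) ⊕ J_1(-2)

The characteristic polynomial is
  det(x·I − A) = x^4 + 8*x^3 + 24*x^2 + 32*x + 16 = (x + 2)^4

Eigenvalues and multiplicities (the geometric multiplicity of λ is n − rank(A − λI), which equals the number of Jordan blocks for λ):
  λ = -2: algebraic multiplicity = 4, geometric multiplicity = 2

Determining the block sizes for each eigenvalue:
  λ = -2: with am = 4 and gm = 2, the partition is not yet determined (e.g. several partitions of 4 into 2 parts exist). Let N = A − (-2)·I. Computing rank(N^1) = 2, rank(N^2) = 1, rank(N^3) = 0; the number of blocks of size ≥ j is rank(N^{j−1}) − rank(N^j), giving [2, 1, 1]. So we have 1 block(s) of size 3, 1 block(s) of size 1 → block sizes [3, 1]

Assembling the blocks gives a Jordan form
J =
  [-2,  1,  0,  0]
  [ 0, -2,  1,  0]
  [ 0,  0, -2,  0]
  [ 0,  0,  0, -2]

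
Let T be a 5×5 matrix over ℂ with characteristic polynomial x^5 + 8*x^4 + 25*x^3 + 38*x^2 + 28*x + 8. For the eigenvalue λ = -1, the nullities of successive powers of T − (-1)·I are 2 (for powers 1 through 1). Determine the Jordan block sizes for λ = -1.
Block sizes for λ = -1: [1, 1]

From the dimensions of kernels of powers, the number of Jordan blocks of size at least j is d_j − d_{j−1} where d_j = dim ker(N^j) (with d_0 = 0). Computing the differences gives [2].
The number of blocks of size exactly k is (#blocks of size ≥ k) − (#blocks of size ≥ k + 1), so the partition is: 2 block(s) of size 1.
In nonincreasing order the block sizes are [1, 1].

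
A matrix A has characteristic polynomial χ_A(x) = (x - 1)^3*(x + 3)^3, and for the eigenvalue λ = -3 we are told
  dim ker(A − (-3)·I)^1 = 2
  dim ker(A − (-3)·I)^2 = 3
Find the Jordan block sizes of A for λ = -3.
Block sizes for λ = -3: [2, 1]

From the dimensions of kernels of powers, the number of Jordan blocks of size at least j is d_j − d_{j−1} where d_j = dim ker(N^j) (with d_0 = 0). Computing the differences gives [2, 1].
The number of blocks of size exactly k is (#blocks of size ≥ k) − (#blocks of size ≥ k + 1), so the partition is: 1 block(s) of size 1, 1 block(s) of size 2.
In nonincreasing order the block sizes are [2, 1].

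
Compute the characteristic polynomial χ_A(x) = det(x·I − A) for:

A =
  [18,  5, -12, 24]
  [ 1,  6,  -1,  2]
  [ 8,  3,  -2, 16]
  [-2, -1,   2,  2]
x^4 - 24*x^3 + 216*x^2 - 864*x + 1296

Expanding det(x·I − A) (e.g. by cofactor expansion or by noting that A is similar to its Jordan form J, which has the same characteristic polynomial as A) gives
  χ_A(x) = x^4 - 24*x^3 + 216*x^2 - 864*x + 1296
which factors as (x - 6)^4. The eigenvalues (with algebraic multiplicities) are λ = 6 with multiplicity 4.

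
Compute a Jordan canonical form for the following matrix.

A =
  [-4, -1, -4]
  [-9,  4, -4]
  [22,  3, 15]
J_3(5)

The characteristic polynomial is
  det(x·I − A) = x^3 - 15*x^2 + 75*x - 125 = (x - 5)^3

Eigenvalues and multiplicities (the geometric multiplicity of λ is n − rank(A − λI), which equals the number of Jordan blocks for λ):
  λ = 5: algebraic multiplicity = 3, geometric multiplicity = 1

Determining the block sizes for each eigenvalue:
  λ = 5: one block (gm = 1), so the single block has size am = 3 → block sizes [3]

Assembling the blocks gives a Jordan form
J =
  [5, 1, 0]
  [0, 5, 1]
  [0, 0, 5]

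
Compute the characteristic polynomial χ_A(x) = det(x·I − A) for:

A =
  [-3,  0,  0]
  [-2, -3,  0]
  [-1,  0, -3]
x^3 + 9*x^2 + 27*x + 27

Expanding det(x·I − A) (e.g. by cofactor expansion or by noting that A is similar to its Jordan form J, which has the same characteristic polynomial as A) gives
  χ_A(x) = x^3 + 9*x^2 + 27*x + 27
which factors as (x + 3)^3. The eigenvalues (with algebraic multiplicities) are λ = -3 with multiplicity 3.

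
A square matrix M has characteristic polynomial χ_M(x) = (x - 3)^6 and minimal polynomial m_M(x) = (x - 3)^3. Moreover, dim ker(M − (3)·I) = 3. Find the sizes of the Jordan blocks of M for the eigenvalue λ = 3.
Block sizes for λ = 3: [3, 2, 1]

Step 1 — from the characteristic polynomial, algebraic multiplicity of λ = 3 is 6. From dim ker(M − (3)·I) = 3, there are exactly 3 Jordan blocks for λ = 3.
Step 2 — from the minimal polynomial, the factor (x − 3)^3 tells us the largest block for λ = 3 has size 3.
Step 3 — with total size 6, 3 blocks, and largest block 3, the block sizes (in nonincreasing order) are [3, 2, 1].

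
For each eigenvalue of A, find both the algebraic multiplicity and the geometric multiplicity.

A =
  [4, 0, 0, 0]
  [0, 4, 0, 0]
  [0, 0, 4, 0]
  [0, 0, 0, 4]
λ = 4: alg = 4, geom = 4

Step 1 — factor the characteristic polynomial to read off the algebraic multiplicities:
  χ_A(x) = (x - 4)^4

Step 2 — compute geometric multiplicities via the rank-nullity identity g(λ) = n − rank(A − λI):
  rank(A − (4)·I) = 0, so dim ker(A − (4)·I) = n − 0 = 4

Summary:
  λ = 4: algebraic multiplicity = 4, geometric multiplicity = 4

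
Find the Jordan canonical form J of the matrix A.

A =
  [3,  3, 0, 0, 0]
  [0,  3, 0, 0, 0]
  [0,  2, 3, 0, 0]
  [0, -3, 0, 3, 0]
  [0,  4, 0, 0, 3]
J_2(3) ⊕ J_1(3) ⊕ J_1(3) ⊕ J_1(3)

The characteristic polynomial is
  det(x·I − A) = x^5 - 15*x^4 + 90*x^3 - 270*x^2 + 405*x - 243 = (x - 3)^5

Eigenvalues and multiplicities (the geometric multiplicity of λ is n − rank(A − λI), which equals the number of Jordan blocks for λ):
  λ = 3: algebraic multiplicity = 5, geometric multiplicity = 4

Determining the block sizes for each eigenvalue:
  λ = 3: 4 blocks summing to 5 forces exactly one block of size 2 and the rest size 1 → block sizes [2, 1, 1, 1]

Assembling the blocks gives a Jordan form
J =
  [3, 1, 0, 0, 0]
  [0, 3, 0, 0, 0]
  [0, 0, 3, 0, 0]
  [0, 0, 0, 3, 0]
  [0, 0, 0, 0, 3]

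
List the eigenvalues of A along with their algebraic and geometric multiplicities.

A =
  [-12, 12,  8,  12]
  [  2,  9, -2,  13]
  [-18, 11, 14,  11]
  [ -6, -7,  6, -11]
λ = -4: alg = 2, geom = 2; λ = 4: alg = 2, geom = 1

Step 1 — factor the characteristic polynomial to read off the algebraic multiplicities:
  χ_A(x) = (x - 4)^2*(x + 4)^2

Step 2 — compute geometric multiplicities via the rank-nullity identity g(λ) = n − rank(A − λI):
  rank(A − (-4)·I) = 2, so dim ker(A − (-4)·I) = n − 2 = 2
  rank(A − (4)·I) = 3, so dim ker(A − (4)·I) = n − 3 = 1

Summary:
  λ = -4: algebraic multiplicity = 2, geometric multiplicity = 2
  λ = 4: algebraic multiplicity = 2, geometric multiplicity = 1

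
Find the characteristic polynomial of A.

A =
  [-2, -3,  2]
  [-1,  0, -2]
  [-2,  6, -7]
x^3 + 9*x^2 + 27*x + 27

Expanding det(x·I − A) (e.g. by cofactor expansion or by noting that A is similar to its Jordan form J, which has the same characteristic polynomial as A) gives
  χ_A(x) = x^3 + 9*x^2 + 27*x + 27
which factors as (x + 3)^3. The eigenvalues (with algebraic multiplicities) are λ = -3 with multiplicity 3.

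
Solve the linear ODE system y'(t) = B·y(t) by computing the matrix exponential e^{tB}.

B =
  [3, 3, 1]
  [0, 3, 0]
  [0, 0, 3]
e^{tB} =
  [exp(3*t), 3*t*exp(3*t), t*exp(3*t)]
  [0, exp(3*t), 0]
  [0, 0, exp(3*t)]

Strategy: write B = P · J · P⁻¹ where J is a Jordan canonical form, so e^{tB} = P · e^{tJ} · P⁻¹, and e^{tJ} can be computed block-by-block.

B has Jordan form
J =
  [3, 1, 0]
  [0, 3, 0]
  [0, 0, 3]
(up to reordering of blocks).

Per-block formulas:
  For a 2×2 Jordan block J_2(3): exp(t · J_2(3)) = e^(3t)·(I + t·N), where N is the 2×2 nilpotent shift.
  For a 1×1 block at λ = 3: exp(t · [3]) = [e^(3t)].

After assembling e^{tJ} and conjugating by P, we get:

e^{tB} =
  [exp(3*t), 3*t*exp(3*t), t*exp(3*t)]
  [0, exp(3*t), 0]
  [0, 0, exp(3*t)]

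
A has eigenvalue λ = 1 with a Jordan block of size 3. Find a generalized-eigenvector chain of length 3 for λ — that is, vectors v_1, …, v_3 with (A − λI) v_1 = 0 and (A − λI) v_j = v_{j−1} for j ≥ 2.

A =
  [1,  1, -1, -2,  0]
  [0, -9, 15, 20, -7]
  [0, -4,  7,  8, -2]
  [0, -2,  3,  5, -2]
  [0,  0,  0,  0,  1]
A Jordan chain for λ = 1 of length 3:
v_1 = (-2, 0, 0, 0, 0)ᵀ
v_2 = (1, -10, -4, -2, 0)ᵀ
v_3 = (0, 1, 0, 0, 0)ᵀ

Let N = A − (1)·I. We want v_3 with N^3 v_3 = 0 but N^2 v_3 ≠ 0; then v_{j-1} := N · v_j for j = 3, …, 2.

Pick v_3 = (0, 1, 0, 0, 0)ᵀ.
Then v_2 = N · v_3 = (1, -10, -4, -2, 0)ᵀ.
Then v_1 = N · v_2 = (-2, 0, 0, 0, 0)ᵀ.

Sanity check: (A − (1)·I) v_1 = (0, 0, 0, 0, 0)ᵀ = 0. ✓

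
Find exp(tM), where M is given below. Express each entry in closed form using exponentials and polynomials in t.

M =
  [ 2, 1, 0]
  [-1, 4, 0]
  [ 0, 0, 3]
e^{tM} =
  [-t*exp(3*t) + exp(3*t), t*exp(3*t), 0]
  [-t*exp(3*t), t*exp(3*t) + exp(3*t), 0]
  [0, 0, exp(3*t)]

Strategy: write M = P · J · P⁻¹ where J is a Jordan canonical form, so e^{tM} = P · e^{tJ} · P⁻¹, and e^{tJ} can be computed block-by-block.

M has Jordan form
J =
  [3, 1, 0]
  [0, 3, 0]
  [0, 0, 3]
(up to reordering of blocks).

Per-block formulas:
  For a 1×1 block at λ = 3: exp(t · [3]) = [e^(3t)].
  For a 2×2 Jordan block J_2(3): exp(t · J_2(3)) = e^(3t)·(I + t·N), where N is the 2×2 nilpotent shift.

After assembling e^{tJ} and conjugating by P, we get:

e^{tM} =
  [-t*exp(3*t) + exp(3*t), t*exp(3*t), 0]
  [-t*exp(3*t), t*exp(3*t) + exp(3*t), 0]
  [0, 0, exp(3*t)]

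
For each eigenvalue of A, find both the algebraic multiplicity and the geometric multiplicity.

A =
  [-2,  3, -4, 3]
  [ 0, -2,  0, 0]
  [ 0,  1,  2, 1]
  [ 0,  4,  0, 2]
λ = -2: alg = 2, geom = 2; λ = 2: alg = 2, geom = 1

Step 1 — factor the characteristic polynomial to read off the algebraic multiplicities:
  χ_A(x) = (x - 2)^2*(x + 2)^2

Step 2 — compute geometric multiplicities via the rank-nullity identity g(λ) = n − rank(A − λI):
  rank(A − (-2)·I) = 2, so dim ker(A − (-2)·I) = n − 2 = 2
  rank(A − (2)·I) = 3, so dim ker(A − (2)·I) = n − 3 = 1

Summary:
  λ = -2: algebraic multiplicity = 2, geometric multiplicity = 2
  λ = 2: algebraic multiplicity = 2, geometric multiplicity = 1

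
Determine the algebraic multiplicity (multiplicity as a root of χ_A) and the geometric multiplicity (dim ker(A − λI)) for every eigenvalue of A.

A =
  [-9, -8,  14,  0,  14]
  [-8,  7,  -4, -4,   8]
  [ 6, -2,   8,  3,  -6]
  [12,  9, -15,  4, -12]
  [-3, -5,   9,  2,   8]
λ = -2: alg = 1, geom = 1; λ = 5: alg = 4, geom = 2

Step 1 — factor the characteristic polynomial to read off the algebraic multiplicities:
  χ_A(x) = (x - 5)^4*(x + 2)

Step 2 — compute geometric multiplicities via the rank-nullity identity g(λ) = n − rank(A − λI):
  rank(A − (-2)·I) = 4, so dim ker(A − (-2)·I) = n − 4 = 1
  rank(A − (5)·I) = 3, so dim ker(A − (5)·I) = n − 3 = 2

Summary:
  λ = -2: algebraic multiplicity = 1, geometric multiplicity = 1
  λ = 5: algebraic multiplicity = 4, geometric multiplicity = 2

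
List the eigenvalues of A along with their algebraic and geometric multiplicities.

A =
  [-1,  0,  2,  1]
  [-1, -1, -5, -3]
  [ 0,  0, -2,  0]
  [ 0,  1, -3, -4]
λ = -2: alg = 4, geom = 2

Step 1 — factor the characteristic polynomial to read off the algebraic multiplicities:
  χ_A(x) = (x + 2)^4

Step 2 — compute geometric multiplicities via the rank-nullity identity g(λ) = n − rank(A − λI):
  rank(A − (-2)·I) = 2, so dim ker(A − (-2)·I) = n − 2 = 2

Summary:
  λ = -2: algebraic multiplicity = 4, geometric multiplicity = 2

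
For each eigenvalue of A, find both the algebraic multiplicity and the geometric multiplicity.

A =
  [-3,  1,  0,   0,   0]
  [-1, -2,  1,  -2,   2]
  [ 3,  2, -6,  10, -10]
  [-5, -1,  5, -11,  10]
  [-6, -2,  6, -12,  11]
λ = -3: alg = 3, geom = 1; λ = -1: alg = 2, geom = 2

Step 1 — factor the characteristic polynomial to read off the algebraic multiplicities:
  χ_A(x) = (x + 1)^2*(x + 3)^3

Step 2 — compute geometric multiplicities via the rank-nullity identity g(λ) = n − rank(A − λI):
  rank(A − (-3)·I) = 4, so dim ker(A − (-3)·I) = n − 4 = 1
  rank(A − (-1)·I) = 3, so dim ker(A − (-1)·I) = n − 3 = 2

Summary:
  λ = -3: algebraic multiplicity = 3, geometric multiplicity = 1
  λ = -1: algebraic multiplicity = 2, geometric multiplicity = 2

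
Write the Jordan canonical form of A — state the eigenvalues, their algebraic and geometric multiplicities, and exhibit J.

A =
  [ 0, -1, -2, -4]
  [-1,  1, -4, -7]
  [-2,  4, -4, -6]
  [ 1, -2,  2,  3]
J_3(0) ⊕ J_1(0)

The characteristic polynomial is
  det(x·I − A) = x^4

Eigenvalues and multiplicities (the geometric multiplicity of λ is n − rank(A − λI), which equals the number of Jordan blocks for λ):
  λ = 0: algebraic multiplicity = 4, geometric multiplicity = 2

Determining the block sizes for each eigenvalue:
  λ = 0: with am = 4 and gm = 2, the partition is not yet determined (e.g. several partitions of 4 into 2 parts exist). Let N = A − (0)·I. Computing rank(N^1) = 2, rank(N^2) = 1, rank(N^3) = 0; the number of blocks of size ≥ j is rank(N^{j−1}) − rank(N^j), giving [2, 1, 1]. So we have 1 block(s) of size 3, 1 block(s) of size 1 → block sizes [3, 1]

Assembling the blocks gives a Jordan form
J =
  [0, 1, 0, 0]
  [0, 0, 1, 0]
  [0, 0, 0, 0]
  [0, 0, 0, 0]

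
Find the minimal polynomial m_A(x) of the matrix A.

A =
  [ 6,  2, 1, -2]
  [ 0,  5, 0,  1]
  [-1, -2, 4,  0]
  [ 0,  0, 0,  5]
x^2 - 10*x + 25

The characteristic polynomial is χ_A(x) = (x - 5)^4, so the eigenvalues are known. The minimal polynomial is
  m_A(x) = Π_λ (x − λ)^{k_λ}
where k_λ is the size of the *largest* Jordan block for λ (equivalently, the smallest k with (A − λI)^k v = 0 for every generalised eigenvector v of λ).

  λ = 5: largest Jordan block has size 2, contributing (x − 5)^2

So m_A(x) = (x - 5)^2 = x^2 - 10*x + 25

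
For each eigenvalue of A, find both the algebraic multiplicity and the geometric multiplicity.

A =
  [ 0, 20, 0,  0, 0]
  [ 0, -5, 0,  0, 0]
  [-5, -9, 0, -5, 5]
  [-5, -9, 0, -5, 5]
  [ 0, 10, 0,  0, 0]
λ = -5: alg = 2, geom = 1; λ = 0: alg = 3, geom = 3

Step 1 — factor the characteristic polynomial to read off the algebraic multiplicities:
  χ_A(x) = x^3*(x + 5)^2

Step 2 — compute geometric multiplicities via the rank-nullity identity g(λ) = n − rank(A − λI):
  rank(A − (-5)·I) = 4, so dim ker(A − (-5)·I) = n − 4 = 1
  rank(A − (0)·I) = 2, so dim ker(A − (0)·I) = n − 2 = 3

Summary:
  λ = -5: algebraic multiplicity = 2, geometric multiplicity = 1
  λ = 0: algebraic multiplicity = 3, geometric multiplicity = 3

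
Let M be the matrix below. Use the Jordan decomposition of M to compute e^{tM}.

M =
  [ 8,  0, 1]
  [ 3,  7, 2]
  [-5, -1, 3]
e^{tM} =
  [-t^2*exp(6*t)/2 + 2*t*exp(6*t) + exp(6*t), -t^2*exp(6*t)/2, -t^2*exp(6*t)/2 + t*exp(6*t)]
  [-t^2*exp(6*t)/2 + 3*t*exp(6*t), -t^2*exp(6*t)/2 + t*exp(6*t) + exp(6*t), -t^2*exp(6*t)/2 + 2*t*exp(6*t)]
  [t^2*exp(6*t) - 5*t*exp(6*t), t^2*exp(6*t) - t*exp(6*t), t^2*exp(6*t) - 3*t*exp(6*t) + exp(6*t)]

Strategy: write M = P · J · P⁻¹ where J is a Jordan canonical form, so e^{tM} = P · e^{tJ} · P⁻¹, and e^{tJ} can be computed block-by-block.

M has Jordan form
J =
  [6, 1, 0]
  [0, 6, 1]
  [0, 0, 6]
(up to reordering of blocks).

Per-block formulas:
  For a 3×3 Jordan block J_3(6): exp(t · J_3(6)) = e^(6t)·(I + t·N + (t^2/2)·N^2), where N is the 3×3 nilpotent shift.

After assembling e^{tJ} and conjugating by P, we get:

e^{tM} =
  [-t^2*exp(6*t)/2 + 2*t*exp(6*t) + exp(6*t), -t^2*exp(6*t)/2, -t^2*exp(6*t)/2 + t*exp(6*t)]
  [-t^2*exp(6*t)/2 + 3*t*exp(6*t), -t^2*exp(6*t)/2 + t*exp(6*t) + exp(6*t), -t^2*exp(6*t)/2 + 2*t*exp(6*t)]
  [t^2*exp(6*t) - 5*t*exp(6*t), t^2*exp(6*t) - t*exp(6*t), t^2*exp(6*t) - 3*t*exp(6*t) + exp(6*t)]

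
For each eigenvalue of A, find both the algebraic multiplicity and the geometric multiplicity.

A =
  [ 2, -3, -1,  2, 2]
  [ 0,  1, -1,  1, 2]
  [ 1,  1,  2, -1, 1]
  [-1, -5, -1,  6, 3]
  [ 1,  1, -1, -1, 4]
λ = 3: alg = 5, geom = 2

Step 1 — factor the characteristic polynomial to read off the algebraic multiplicities:
  χ_A(x) = (x - 3)^5

Step 2 — compute geometric multiplicities via the rank-nullity identity g(λ) = n − rank(A − λI):
  rank(A − (3)·I) = 3, so dim ker(A − (3)·I) = n − 3 = 2

Summary:
  λ = 3: algebraic multiplicity = 5, geometric multiplicity = 2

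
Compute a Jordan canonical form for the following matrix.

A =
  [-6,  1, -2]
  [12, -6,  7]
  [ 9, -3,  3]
J_3(-3)

The characteristic polynomial is
  det(x·I − A) = x^3 + 9*x^2 + 27*x + 27 = (x + 3)^3

Eigenvalues and multiplicities (the geometric multiplicity of λ is n − rank(A − λI), which equals the number of Jordan blocks for λ):
  λ = -3: algebraic multiplicity = 3, geometric multiplicity = 1

Determining the block sizes for each eigenvalue:
  λ = -3: one block (gm = 1), so the single block has size am = 3 → block sizes [3]

Assembling the blocks gives a Jordan form
J =
  [-3,  1,  0]
  [ 0, -3,  1]
  [ 0,  0, -3]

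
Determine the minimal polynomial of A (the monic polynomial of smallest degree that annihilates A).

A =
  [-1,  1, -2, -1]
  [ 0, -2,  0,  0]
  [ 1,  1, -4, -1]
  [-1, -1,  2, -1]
x^2 + 4*x + 4

The characteristic polynomial is χ_A(x) = (x + 2)^4, so the eigenvalues are known. The minimal polynomial is
  m_A(x) = Π_λ (x − λ)^{k_λ}
where k_λ is the size of the *largest* Jordan block for λ (equivalently, the smallest k with (A − λI)^k v = 0 for every generalised eigenvector v of λ).

  λ = -2: largest Jordan block has size 2, contributing (x + 2)^2

So m_A(x) = (x + 2)^2 = x^2 + 4*x + 4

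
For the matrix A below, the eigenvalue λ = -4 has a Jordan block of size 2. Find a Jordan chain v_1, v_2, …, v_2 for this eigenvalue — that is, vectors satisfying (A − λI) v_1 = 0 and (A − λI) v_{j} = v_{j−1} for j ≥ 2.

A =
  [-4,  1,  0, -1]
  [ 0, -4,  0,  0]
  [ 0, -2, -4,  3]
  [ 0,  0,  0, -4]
A Jordan chain for λ = -4 of length 2:
v_1 = (1, 0, -2, 0)ᵀ
v_2 = (0, 1, 0, 0)ᵀ

Let N = A − (-4)·I. We want v_2 with N^2 v_2 = 0 but N^1 v_2 ≠ 0; then v_{j-1} := N · v_j for j = 2, …, 2.

Pick v_2 = (0, 1, 0, 0)ᵀ.
Then v_1 = N · v_2 = (1, 0, -2, 0)ᵀ.

Sanity check: (A − (-4)·I) v_1 = (0, 0, 0, 0)ᵀ = 0. ✓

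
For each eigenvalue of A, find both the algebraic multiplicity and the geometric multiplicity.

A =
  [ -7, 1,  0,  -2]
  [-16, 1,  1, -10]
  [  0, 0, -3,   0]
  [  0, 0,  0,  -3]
λ = -3: alg = 4, geom = 2

Step 1 — factor the characteristic polynomial to read off the algebraic multiplicities:
  χ_A(x) = (x + 3)^4

Step 2 — compute geometric multiplicities via the rank-nullity identity g(λ) = n − rank(A − λI):
  rank(A − (-3)·I) = 2, so dim ker(A − (-3)·I) = n − 2 = 2

Summary:
  λ = -3: algebraic multiplicity = 4, geometric multiplicity = 2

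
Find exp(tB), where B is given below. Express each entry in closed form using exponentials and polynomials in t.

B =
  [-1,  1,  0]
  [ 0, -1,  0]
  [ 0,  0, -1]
e^{tB} =
  [exp(-t), t*exp(-t), 0]
  [0, exp(-t), 0]
  [0, 0, exp(-t)]

Strategy: write B = P · J · P⁻¹ where J is a Jordan canonical form, so e^{tB} = P · e^{tJ} · P⁻¹, and e^{tJ} can be computed block-by-block.

B has Jordan form
J =
  [-1,  1,  0]
  [ 0, -1,  0]
  [ 0,  0, -1]
(up to reordering of blocks).

Per-block formulas:
  For a 2×2 Jordan block J_2(-1): exp(t · J_2(-1)) = e^(-1t)·(I + t·N), where N is the 2×2 nilpotent shift.
  For a 1×1 block at λ = -1: exp(t · [-1]) = [e^(-1t)].

After assembling e^{tJ} and conjugating by P, we get:

e^{tB} =
  [exp(-t), t*exp(-t), 0]
  [0, exp(-t), 0]
  [0, 0, exp(-t)]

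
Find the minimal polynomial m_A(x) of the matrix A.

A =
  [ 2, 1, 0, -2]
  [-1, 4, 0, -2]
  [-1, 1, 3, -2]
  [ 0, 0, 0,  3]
x^2 - 6*x + 9

The characteristic polynomial is χ_A(x) = (x - 3)^4, so the eigenvalues are known. The minimal polynomial is
  m_A(x) = Π_λ (x − λ)^{k_λ}
where k_λ is the size of the *largest* Jordan block for λ (equivalently, the smallest k with (A − λI)^k v = 0 for every generalised eigenvector v of λ).

  λ = 3: largest Jordan block has size 2, contributing (x − 3)^2

So m_A(x) = (x - 3)^2 = x^2 - 6*x + 9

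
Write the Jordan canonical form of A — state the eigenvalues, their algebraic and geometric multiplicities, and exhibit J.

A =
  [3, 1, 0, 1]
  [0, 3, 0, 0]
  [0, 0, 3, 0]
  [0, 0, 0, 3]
J_2(3) ⊕ J_1(3) ⊕ J_1(3)

The characteristic polynomial is
  det(x·I − A) = x^4 - 12*x^3 + 54*x^2 - 108*x + 81 = (x - 3)^4

Eigenvalues and multiplicities (the geometric multiplicity of λ is n − rank(A − λI), which equals the number of Jordan blocks for λ):
  λ = 3: algebraic multiplicity = 4, geometric multiplicity = 3

Determining the block sizes for each eigenvalue:
  λ = 3: 3 blocks summing to 4 forces exactly one block of size 2 and the rest size 1 → block sizes [2, 1, 1]

Assembling the blocks gives a Jordan form
J =
  [3, 1, 0, 0]
  [0, 3, 0, 0]
  [0, 0, 3, 0]
  [0, 0, 0, 3]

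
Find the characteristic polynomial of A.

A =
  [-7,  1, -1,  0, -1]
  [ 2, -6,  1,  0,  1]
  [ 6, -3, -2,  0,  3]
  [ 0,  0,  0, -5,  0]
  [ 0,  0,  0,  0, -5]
x^5 + 25*x^4 + 250*x^3 + 1250*x^2 + 3125*x + 3125

Expanding det(x·I − A) (e.g. by cofactor expansion or by noting that A is similar to its Jordan form J, which has the same characteristic polynomial as A) gives
  χ_A(x) = x^5 + 25*x^4 + 250*x^3 + 1250*x^2 + 3125*x + 3125
which factors as (x + 5)^5. The eigenvalues (with algebraic multiplicities) are λ = -5 with multiplicity 5.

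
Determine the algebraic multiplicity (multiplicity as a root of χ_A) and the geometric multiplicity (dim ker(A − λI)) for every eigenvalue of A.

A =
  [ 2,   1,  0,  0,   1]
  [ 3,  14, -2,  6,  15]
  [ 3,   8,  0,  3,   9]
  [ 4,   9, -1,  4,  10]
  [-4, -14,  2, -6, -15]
λ = 1: alg = 5, geom = 3

Step 1 — factor the characteristic polynomial to read off the algebraic multiplicities:
  χ_A(x) = (x - 1)^5

Step 2 — compute geometric multiplicities via the rank-nullity identity g(λ) = n − rank(A − λI):
  rank(A − (1)·I) = 2, so dim ker(A − (1)·I) = n − 2 = 3

Summary:
  λ = 1: algebraic multiplicity = 5, geometric multiplicity = 3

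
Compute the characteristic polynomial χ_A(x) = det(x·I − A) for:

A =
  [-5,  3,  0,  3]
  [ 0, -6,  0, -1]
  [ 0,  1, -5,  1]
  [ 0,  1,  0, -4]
x^4 + 20*x^3 + 150*x^2 + 500*x + 625

Expanding det(x·I − A) (e.g. by cofactor expansion or by noting that A is similar to its Jordan form J, which has the same characteristic polynomial as A) gives
  χ_A(x) = x^4 + 20*x^3 + 150*x^2 + 500*x + 625
which factors as (x + 5)^4. The eigenvalues (with algebraic multiplicities) are λ = -5 with multiplicity 4.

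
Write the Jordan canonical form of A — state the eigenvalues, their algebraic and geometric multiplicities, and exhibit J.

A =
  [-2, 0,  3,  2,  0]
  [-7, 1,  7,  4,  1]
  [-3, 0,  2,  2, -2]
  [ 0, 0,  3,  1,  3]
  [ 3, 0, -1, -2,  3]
J_3(1) ⊕ J_2(1)

The characteristic polynomial is
  det(x·I − A) = x^5 - 5*x^4 + 10*x^3 - 10*x^2 + 5*x - 1 = (x - 1)^5

Eigenvalues and multiplicities (the geometric multiplicity of λ is n − rank(A − λI), which equals the number of Jordan blocks for λ):
  λ = 1: algebraic multiplicity = 5, geometric multiplicity = 2

Determining the block sizes for each eigenvalue:
  λ = 1: with am = 5 and gm = 2, the partition is not yet determined (e.g. several partitions of 5 into 2 parts exist). Let N = A − (1)·I. Computing rank(N^1) = 3, rank(N^2) = 1, rank(N^3) = 0; the number of blocks of size ≥ j is rank(N^{j−1}) − rank(N^j), giving [2, 2, 1]. So we have 1 block(s) of size 3, 1 block(s) of size 2 → block sizes [3, 2]

Assembling the blocks gives a Jordan form
J =
  [1, 1, 0, 0, 0]
  [0, 1, 1, 0, 0]
  [0, 0, 1, 0, 0]
  [0, 0, 0, 1, 1]
  [0, 0, 0, 0, 1]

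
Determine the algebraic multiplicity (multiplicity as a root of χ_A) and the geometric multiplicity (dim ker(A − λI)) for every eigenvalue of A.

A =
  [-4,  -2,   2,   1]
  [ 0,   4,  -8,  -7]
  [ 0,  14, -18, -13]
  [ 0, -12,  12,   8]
λ = -4: alg = 3, geom = 2; λ = 2: alg = 1, geom = 1

Step 1 — factor the characteristic polynomial to read off the algebraic multiplicities:
  χ_A(x) = (x - 2)*(x + 4)^3

Step 2 — compute geometric multiplicities via the rank-nullity identity g(λ) = n − rank(A − λI):
  rank(A − (-4)·I) = 2, so dim ker(A − (-4)·I) = n − 2 = 2
  rank(A − (2)·I) = 3, so dim ker(A − (2)·I) = n − 3 = 1

Summary:
  λ = -4: algebraic multiplicity = 3, geometric multiplicity = 2
  λ = 2: algebraic multiplicity = 1, geometric multiplicity = 1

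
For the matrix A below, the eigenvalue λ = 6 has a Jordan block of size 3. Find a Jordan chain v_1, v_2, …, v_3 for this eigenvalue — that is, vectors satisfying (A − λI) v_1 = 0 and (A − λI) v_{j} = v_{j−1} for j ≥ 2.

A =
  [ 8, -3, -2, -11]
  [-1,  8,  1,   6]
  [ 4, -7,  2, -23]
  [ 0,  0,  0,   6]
A Jordan chain for λ = 6 of length 3:
v_1 = (-1, 0, -1, 0)ᵀ
v_2 = (2, -1, 4, 0)ᵀ
v_3 = (1, 0, 0, 0)ᵀ

Let N = A − (6)·I. We want v_3 with N^3 v_3 = 0 but N^2 v_3 ≠ 0; then v_{j-1} := N · v_j for j = 3, …, 2.

Pick v_3 = (1, 0, 0, 0)ᵀ.
Then v_2 = N · v_3 = (2, -1, 4, 0)ᵀ.
Then v_1 = N · v_2 = (-1, 0, -1, 0)ᵀ.

Sanity check: (A − (6)·I) v_1 = (0, 0, 0, 0)ᵀ = 0. ✓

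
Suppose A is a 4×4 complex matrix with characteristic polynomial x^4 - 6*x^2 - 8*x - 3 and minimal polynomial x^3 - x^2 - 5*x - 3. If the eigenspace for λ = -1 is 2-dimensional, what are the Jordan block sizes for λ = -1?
Block sizes for λ = -1: [2, 1]

Step 1 — from the characteristic polynomial, algebraic multiplicity of λ = -1 is 3. From dim ker(A − (-1)·I) = 2, there are exactly 2 Jordan blocks for λ = -1.
Step 2 — from the minimal polynomial, the factor (x + 1)^2 tells us the largest block for λ = -1 has size 2.
Step 3 — with total size 3, 2 blocks, and largest block 2, the block sizes (in nonincreasing order) are [2, 1].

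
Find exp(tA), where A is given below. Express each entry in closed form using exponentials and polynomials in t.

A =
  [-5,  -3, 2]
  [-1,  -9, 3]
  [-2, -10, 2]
e^{tA} =
  [-t*exp(-4*t) + exp(-4*t), -t^2*exp(-4*t) - 3*t*exp(-4*t), t^2*exp(-4*t)/2 + 2*t*exp(-4*t)]
  [-t*exp(-4*t), -t^2*exp(-4*t) - 5*t*exp(-4*t) + exp(-4*t), t^2*exp(-4*t)/2 + 3*t*exp(-4*t)]
  [-2*t*exp(-4*t), -2*t^2*exp(-4*t) - 10*t*exp(-4*t), t^2*exp(-4*t) + 6*t*exp(-4*t) + exp(-4*t)]

Strategy: write A = P · J · P⁻¹ where J is a Jordan canonical form, so e^{tA} = P · e^{tJ} · P⁻¹, and e^{tJ} can be computed block-by-block.

A has Jordan form
J =
  [-4,  1,  0]
  [ 0, -4,  1]
  [ 0,  0, -4]
(up to reordering of blocks).

Per-block formulas:
  For a 3×3 Jordan block J_3(-4): exp(t · J_3(-4)) = e^(-4t)·(I + t·N + (t^2/2)·N^2), where N is the 3×3 nilpotent shift.

After assembling e^{tJ} and conjugating by P, we get:

e^{tA} =
  [-t*exp(-4*t) + exp(-4*t), -t^2*exp(-4*t) - 3*t*exp(-4*t), t^2*exp(-4*t)/2 + 2*t*exp(-4*t)]
  [-t*exp(-4*t), -t^2*exp(-4*t) - 5*t*exp(-4*t) + exp(-4*t), t^2*exp(-4*t)/2 + 3*t*exp(-4*t)]
  [-2*t*exp(-4*t), -2*t^2*exp(-4*t) - 10*t*exp(-4*t), t^2*exp(-4*t) + 6*t*exp(-4*t) + exp(-4*t)]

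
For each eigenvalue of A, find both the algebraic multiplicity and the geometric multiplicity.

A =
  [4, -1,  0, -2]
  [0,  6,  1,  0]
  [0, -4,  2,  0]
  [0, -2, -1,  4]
λ = 4: alg = 4, geom = 2

Step 1 — factor the characteristic polynomial to read off the algebraic multiplicities:
  χ_A(x) = (x - 4)^4

Step 2 — compute geometric multiplicities via the rank-nullity identity g(λ) = n − rank(A − λI):
  rank(A − (4)·I) = 2, so dim ker(A − (4)·I) = n − 2 = 2

Summary:
  λ = 4: algebraic multiplicity = 4, geometric multiplicity = 2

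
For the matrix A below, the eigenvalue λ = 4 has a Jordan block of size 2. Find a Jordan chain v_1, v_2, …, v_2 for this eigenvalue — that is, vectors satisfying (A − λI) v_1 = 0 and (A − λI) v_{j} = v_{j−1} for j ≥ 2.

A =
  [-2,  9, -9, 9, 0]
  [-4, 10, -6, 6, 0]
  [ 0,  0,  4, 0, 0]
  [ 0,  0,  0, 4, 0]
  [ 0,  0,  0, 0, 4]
A Jordan chain for λ = 4 of length 2:
v_1 = (-6, -4, 0, 0, 0)ᵀ
v_2 = (1, 0, 0, 0, 0)ᵀ

Let N = A − (4)·I. We want v_2 with N^2 v_2 = 0 but N^1 v_2 ≠ 0; then v_{j-1} := N · v_j for j = 2, …, 2.

Pick v_2 = (1, 0, 0, 0, 0)ᵀ.
Then v_1 = N · v_2 = (-6, -4, 0, 0, 0)ᵀ.

Sanity check: (A − (4)·I) v_1 = (0, 0, 0, 0, 0)ᵀ = 0. ✓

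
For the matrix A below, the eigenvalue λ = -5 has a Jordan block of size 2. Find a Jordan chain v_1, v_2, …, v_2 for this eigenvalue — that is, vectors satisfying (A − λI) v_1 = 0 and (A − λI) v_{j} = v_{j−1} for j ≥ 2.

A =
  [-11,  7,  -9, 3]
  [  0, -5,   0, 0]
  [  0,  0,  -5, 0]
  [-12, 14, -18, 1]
A Jordan chain for λ = -5 of length 2:
v_1 = (-6, 0, 0, -12)ᵀ
v_2 = (1, 0, 0, 0)ᵀ

Let N = A − (-5)·I. We want v_2 with N^2 v_2 = 0 but N^1 v_2 ≠ 0; then v_{j-1} := N · v_j for j = 2, …, 2.

Pick v_2 = (1, 0, 0, 0)ᵀ.
Then v_1 = N · v_2 = (-6, 0, 0, -12)ᵀ.

Sanity check: (A − (-5)·I) v_1 = (0, 0, 0, 0)ᵀ = 0. ✓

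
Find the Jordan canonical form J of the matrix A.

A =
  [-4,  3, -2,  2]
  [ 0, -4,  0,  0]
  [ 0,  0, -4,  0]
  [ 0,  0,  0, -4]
J_2(-4) ⊕ J_1(-4) ⊕ J_1(-4)

The characteristic polynomial is
  det(x·I − A) = x^4 + 16*x^3 + 96*x^2 + 256*x + 256 = (x + 4)^4

Eigenvalues and multiplicities (the geometric multiplicity of λ is n − rank(A − λI), which equals the number of Jordan blocks for λ):
  λ = -4: algebraic multiplicity = 4, geometric multiplicity = 3

Determining the block sizes for each eigenvalue:
  λ = -4: 3 blocks summing to 4 forces exactly one block of size 2 and the rest size 1 → block sizes [2, 1, 1]

Assembling the blocks gives a Jordan form
J =
  [-4,  1,  0,  0]
  [ 0, -4,  0,  0]
  [ 0,  0, -4,  0]
  [ 0,  0,  0, -4]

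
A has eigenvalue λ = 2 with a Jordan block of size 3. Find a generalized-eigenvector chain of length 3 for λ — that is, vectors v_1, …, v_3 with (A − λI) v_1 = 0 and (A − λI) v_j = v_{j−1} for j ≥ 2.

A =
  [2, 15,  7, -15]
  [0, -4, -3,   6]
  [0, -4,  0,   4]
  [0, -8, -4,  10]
A Jordan chain for λ = 2 of length 3:
v_1 = (2, 0, 0, 0)ᵀ
v_2 = (15, -6, -4, -8)ᵀ
v_3 = (0, 1, 0, 0)ᵀ

Let N = A − (2)·I. We want v_3 with N^3 v_3 = 0 but N^2 v_3 ≠ 0; then v_{j-1} := N · v_j for j = 3, …, 2.

Pick v_3 = (0, 1, 0, 0)ᵀ.
Then v_2 = N · v_3 = (15, -6, -4, -8)ᵀ.
Then v_1 = N · v_2 = (2, 0, 0, 0)ᵀ.

Sanity check: (A − (2)·I) v_1 = (0, 0, 0, 0)ᵀ = 0. ✓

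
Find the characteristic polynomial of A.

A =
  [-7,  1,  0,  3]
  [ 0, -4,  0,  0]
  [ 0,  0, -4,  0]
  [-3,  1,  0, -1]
x^4 + 16*x^3 + 96*x^2 + 256*x + 256

Expanding det(x·I − A) (e.g. by cofactor expansion or by noting that A is similar to its Jordan form J, which has the same characteristic polynomial as A) gives
  χ_A(x) = x^4 + 16*x^3 + 96*x^2 + 256*x + 256
which factors as (x + 4)^4. The eigenvalues (with algebraic multiplicities) are λ = -4 with multiplicity 4.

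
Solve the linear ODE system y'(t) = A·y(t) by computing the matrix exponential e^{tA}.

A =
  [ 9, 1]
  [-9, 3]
e^{tA} =
  [3*t*exp(6*t) + exp(6*t), t*exp(6*t)]
  [-9*t*exp(6*t), -3*t*exp(6*t) + exp(6*t)]

Strategy: write A = P · J · P⁻¹ where J is a Jordan canonical form, so e^{tA} = P · e^{tJ} · P⁻¹, and e^{tJ} can be computed block-by-block.

A has Jordan form
J =
  [6, 1]
  [0, 6]
(up to reordering of blocks).

Per-block formulas:
  For a 2×2 Jordan block J_2(6): exp(t · J_2(6)) = e^(6t)·(I + t·N), where N is the 2×2 nilpotent shift.

After assembling e^{tJ} and conjugating by P, we get:

e^{tA} =
  [3*t*exp(6*t) + exp(6*t), t*exp(6*t)]
  [-9*t*exp(6*t), -3*t*exp(6*t) + exp(6*t)]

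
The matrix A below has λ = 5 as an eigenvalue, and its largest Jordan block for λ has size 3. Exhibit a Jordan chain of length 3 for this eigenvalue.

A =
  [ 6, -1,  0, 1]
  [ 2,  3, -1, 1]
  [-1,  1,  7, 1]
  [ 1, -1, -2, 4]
A Jordan chain for λ = 5 of length 3:
v_1 = (-1, -2, 1, -1)ᵀ
v_2 = (0, -1, 2, -2)ᵀ
v_3 = (0, 0, 1, 0)ᵀ

Let N = A − (5)·I. We want v_3 with N^3 v_3 = 0 but N^2 v_3 ≠ 0; then v_{j-1} := N · v_j for j = 3, …, 2.

Pick v_3 = (0, 0, 1, 0)ᵀ.
Then v_2 = N · v_3 = (0, -1, 2, -2)ᵀ.
Then v_1 = N · v_2 = (-1, -2, 1, -1)ᵀ.

Sanity check: (A − (5)·I) v_1 = (0, 0, 0, 0)ᵀ = 0. ✓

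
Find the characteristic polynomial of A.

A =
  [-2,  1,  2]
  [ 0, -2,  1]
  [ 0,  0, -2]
x^3 + 6*x^2 + 12*x + 8

Expanding det(x·I − A) (e.g. by cofactor expansion or by noting that A is similar to its Jordan form J, which has the same characteristic polynomial as A) gives
  χ_A(x) = x^3 + 6*x^2 + 12*x + 8
which factors as (x + 2)^3. The eigenvalues (with algebraic multiplicities) are λ = -2 with multiplicity 3.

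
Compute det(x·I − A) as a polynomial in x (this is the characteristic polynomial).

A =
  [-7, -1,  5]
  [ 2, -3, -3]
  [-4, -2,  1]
x^3 + 9*x^2 + 27*x + 27

Expanding det(x·I − A) (e.g. by cofactor expansion or by noting that A is similar to its Jordan form J, which has the same characteristic polynomial as A) gives
  χ_A(x) = x^3 + 9*x^2 + 27*x + 27
which factors as (x + 3)^3. The eigenvalues (with algebraic multiplicities) are λ = -3 with multiplicity 3.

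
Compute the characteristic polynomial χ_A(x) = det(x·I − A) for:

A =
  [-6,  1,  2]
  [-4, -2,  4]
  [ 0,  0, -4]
x^3 + 12*x^2 + 48*x + 64

Expanding det(x·I − A) (e.g. by cofactor expansion or by noting that A is similar to its Jordan form J, which has the same characteristic polynomial as A) gives
  χ_A(x) = x^3 + 12*x^2 + 48*x + 64
which factors as (x + 4)^3. The eigenvalues (with algebraic multiplicities) are λ = -4 with multiplicity 3.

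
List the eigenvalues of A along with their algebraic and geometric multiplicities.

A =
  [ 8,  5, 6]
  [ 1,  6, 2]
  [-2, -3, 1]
λ = 5: alg = 3, geom = 1

Step 1 — factor the characteristic polynomial to read off the algebraic multiplicities:
  χ_A(x) = (x - 5)^3

Step 2 — compute geometric multiplicities via the rank-nullity identity g(λ) = n − rank(A − λI):
  rank(A − (5)·I) = 2, so dim ker(A − (5)·I) = n − 2 = 1

Summary:
  λ = 5: algebraic multiplicity = 3, geometric multiplicity = 1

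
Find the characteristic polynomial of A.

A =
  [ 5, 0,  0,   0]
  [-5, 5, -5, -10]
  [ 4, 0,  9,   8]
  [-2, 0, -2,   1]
x^4 - 20*x^3 + 150*x^2 - 500*x + 625

Expanding det(x·I − A) (e.g. by cofactor expansion or by noting that A is similar to its Jordan form J, which has the same characteristic polynomial as A) gives
  χ_A(x) = x^4 - 20*x^3 + 150*x^2 - 500*x + 625
which factors as (x - 5)^4. The eigenvalues (with algebraic multiplicities) are λ = 5 with multiplicity 4.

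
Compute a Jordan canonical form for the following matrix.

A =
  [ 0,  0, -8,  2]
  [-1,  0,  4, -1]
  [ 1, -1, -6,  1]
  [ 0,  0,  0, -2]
J_3(-2) ⊕ J_1(-2)

The characteristic polynomial is
  det(x·I − A) = x^4 + 8*x^3 + 24*x^2 + 32*x + 16 = (x + 2)^4

Eigenvalues and multiplicities (the geometric multiplicity of λ is n − rank(A − λI), which equals the number of Jordan blocks for λ):
  λ = -2: algebraic multiplicity = 4, geometric multiplicity = 2

Determining the block sizes for each eigenvalue:
  λ = -2: with am = 4 and gm = 2, the partition is not yet determined (e.g. several partitions of 4 into 2 parts exist). Let N = A − (-2)·I. Computing rank(N^1) = 2, rank(N^2) = 1, rank(N^3) = 0; the number of blocks of size ≥ j is rank(N^{j−1}) − rank(N^j), giving [2, 1, 1]. So we have 1 block(s) of size 3, 1 block(s) of size 1 → block sizes [3, 1]

Assembling the blocks gives a Jordan form
J =
  [-2,  1,  0,  0]
  [ 0, -2,  1,  0]
  [ 0,  0, -2,  0]
  [ 0,  0,  0, -2]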